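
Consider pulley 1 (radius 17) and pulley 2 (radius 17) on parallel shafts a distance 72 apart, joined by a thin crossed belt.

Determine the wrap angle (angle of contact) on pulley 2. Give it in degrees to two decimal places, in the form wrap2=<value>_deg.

wrap2=236.36_deg

crossed belt: β = asin((r1+r2)/C) = asin(34/72) = 28.1786°
wrap1 = wrap2 = π + 2β = 236.3573°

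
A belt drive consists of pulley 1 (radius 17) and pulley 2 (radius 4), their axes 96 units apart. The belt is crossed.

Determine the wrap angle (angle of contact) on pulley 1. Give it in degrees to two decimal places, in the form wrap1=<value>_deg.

crossed belt: β = asin((r1+r2)/C) = asin(21/96) = 12.6356°
wrap1 = wrap2 = π + 2β = 205.2713°

wrap1=205.27_deg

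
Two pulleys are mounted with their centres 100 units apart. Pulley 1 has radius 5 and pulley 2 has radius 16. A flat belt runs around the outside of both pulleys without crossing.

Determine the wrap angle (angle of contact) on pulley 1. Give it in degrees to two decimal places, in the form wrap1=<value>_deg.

open belt: β = asin((r2−r1)/C) = asin(11/100) = 6.3153°
wrap1 = π − 2β = 167.3694°
wrap2 = π + 2β = 192.6306°

wrap1=167.37_deg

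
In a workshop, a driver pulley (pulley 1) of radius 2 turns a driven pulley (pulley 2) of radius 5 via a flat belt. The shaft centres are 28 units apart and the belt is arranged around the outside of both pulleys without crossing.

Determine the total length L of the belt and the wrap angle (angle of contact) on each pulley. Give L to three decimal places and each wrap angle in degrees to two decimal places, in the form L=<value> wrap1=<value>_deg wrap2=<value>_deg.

open belt: β = asin((r2−r1)/C) = asin(3/28) = 6.1506°
wrap1 = π − 2β = 167.6987°
wrap2 = π + 2β = 192.3013°
tangent length = C·cosβ = 27.8388
L = r1·wrap1 + r2·wrap2 + 2·C·cosβ = 2·2.9269 + 5·3.3563 + 2·27.8388 = 78.3129

L=78.313 wrap1=167.70_deg wrap2=192.30_deg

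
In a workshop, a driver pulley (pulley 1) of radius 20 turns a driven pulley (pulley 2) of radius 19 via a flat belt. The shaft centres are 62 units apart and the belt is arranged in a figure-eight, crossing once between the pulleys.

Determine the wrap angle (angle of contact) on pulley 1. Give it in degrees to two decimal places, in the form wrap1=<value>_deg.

crossed belt: β = asin((r1+r2)/C) = asin(39/62) = 38.9788°
wrap1 = wrap2 = π + 2β = 257.9575°

wrap1=257.96_deg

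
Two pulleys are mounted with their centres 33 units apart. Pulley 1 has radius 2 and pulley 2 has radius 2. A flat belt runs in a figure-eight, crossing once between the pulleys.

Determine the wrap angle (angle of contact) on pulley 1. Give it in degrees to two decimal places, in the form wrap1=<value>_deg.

wrap1=193.92_deg

crossed belt: β = asin((r1+r2)/C) = asin(4/33) = 6.9621°
wrap1 = wrap2 = π + 2β = 193.9241°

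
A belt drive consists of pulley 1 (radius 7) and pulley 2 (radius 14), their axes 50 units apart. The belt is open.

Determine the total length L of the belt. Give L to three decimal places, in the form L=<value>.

L=166.955

open belt: β = asin((r2−r1)/C) = asin(7/50) = 8.0478°
wrap1 = π − 2β = 163.9043°
wrap2 = π + 2β = 196.0957°
tangent length = C·cosβ = 49.5076
L = r1·wrap1 + r2·wrap2 + 2·C·cosβ = 7·2.8607 + 14·3.4225 + 2·49.5076 = 166.9551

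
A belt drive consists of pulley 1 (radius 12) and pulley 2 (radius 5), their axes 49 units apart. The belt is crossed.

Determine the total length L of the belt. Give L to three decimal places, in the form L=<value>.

crossed belt: β = asin((r1+r2)/C) = asin(17/49) = 20.3002°
wrap1 = wrap2 = π + 2β = 220.6004°
tangent length = C·cosβ = 45.9565
L = (r1+r2)·wrap + 2·C·cosβ = 17·3.8502 + 2·45.9565 = 157.3665

L=157.366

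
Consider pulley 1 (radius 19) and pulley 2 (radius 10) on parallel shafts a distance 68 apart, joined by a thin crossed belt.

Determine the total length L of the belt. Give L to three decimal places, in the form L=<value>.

L=239.672

crossed belt: β = asin((r1+r2)/C) = asin(29/68) = 25.2438°
wrap1 = wrap2 = π + 2β = 230.4876°
tangent length = C·cosβ = 61.5061
L = (r1+r2)·wrap + 2·C·cosβ = 29·4.0228 + 2·61.5061 = 239.6724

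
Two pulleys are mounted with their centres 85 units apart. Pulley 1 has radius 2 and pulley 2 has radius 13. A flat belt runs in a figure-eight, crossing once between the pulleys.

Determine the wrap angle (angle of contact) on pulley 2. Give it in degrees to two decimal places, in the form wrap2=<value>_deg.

wrap2=200.33_deg

crossed belt: β = asin((r1+r2)/C) = asin(15/85) = 10.1642°
wrap1 = wrap2 = π + 2β = 200.3285°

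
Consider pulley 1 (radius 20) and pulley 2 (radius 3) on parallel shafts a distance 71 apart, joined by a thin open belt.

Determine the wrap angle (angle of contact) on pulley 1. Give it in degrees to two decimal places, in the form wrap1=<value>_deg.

open belt: β = asin((r2−r1)/C) = asin(-17/71) = -13.8533°
wrap1 = π − 2β = 207.7066°
wrap2 = π + 2β = 152.2934°

wrap1=207.71_deg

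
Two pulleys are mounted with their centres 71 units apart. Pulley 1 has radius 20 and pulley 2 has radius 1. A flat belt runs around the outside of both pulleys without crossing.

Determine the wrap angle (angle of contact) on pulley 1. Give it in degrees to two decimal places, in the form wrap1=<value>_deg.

wrap1=211.04_deg

open belt: β = asin((r2−r1)/C) = asin(-19/71) = -15.5218°
wrap1 = π − 2β = 211.0437°
wrap2 = π + 2β = 148.9563°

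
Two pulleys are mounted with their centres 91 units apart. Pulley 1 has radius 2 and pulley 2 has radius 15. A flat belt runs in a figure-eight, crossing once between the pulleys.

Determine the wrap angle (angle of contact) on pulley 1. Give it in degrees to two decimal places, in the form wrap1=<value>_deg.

wrap1=201.53_deg

crossed belt: β = asin((r1+r2)/C) = asin(17/91) = 10.7669°
wrap1 = wrap2 = π + 2β = 201.5337°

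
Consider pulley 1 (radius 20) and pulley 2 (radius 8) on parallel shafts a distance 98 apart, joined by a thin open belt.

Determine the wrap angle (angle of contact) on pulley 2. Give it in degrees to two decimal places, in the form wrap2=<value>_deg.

wrap2=165.93_deg

open belt: β = asin((r2−r1)/C) = asin(-12/98) = -7.0335°
wrap1 = π − 2β = 194.0669°
wrap2 = π + 2β = 165.9331°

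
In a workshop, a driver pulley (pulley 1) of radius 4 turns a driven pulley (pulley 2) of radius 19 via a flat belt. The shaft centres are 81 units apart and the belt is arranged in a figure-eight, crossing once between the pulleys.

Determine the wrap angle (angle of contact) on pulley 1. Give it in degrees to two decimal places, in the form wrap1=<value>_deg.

wrap1=212.99_deg

crossed belt: β = asin((r1+r2)/C) = asin(23/81) = 16.4961°
wrap1 = wrap2 = π + 2β = 212.9923°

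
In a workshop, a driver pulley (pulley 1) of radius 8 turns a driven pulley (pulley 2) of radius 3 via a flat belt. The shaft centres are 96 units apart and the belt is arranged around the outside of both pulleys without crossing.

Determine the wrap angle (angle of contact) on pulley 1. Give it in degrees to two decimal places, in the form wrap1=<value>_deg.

open belt: β = asin((r2−r1)/C) = asin(-5/96) = -2.9855°
wrap1 = π − 2β = 185.9710°
wrap2 = π + 2β = 174.0290°

wrap1=185.97_deg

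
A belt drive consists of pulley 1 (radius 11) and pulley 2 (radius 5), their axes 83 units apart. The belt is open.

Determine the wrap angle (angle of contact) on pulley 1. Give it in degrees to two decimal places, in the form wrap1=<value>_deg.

open belt: β = asin((r2−r1)/C) = asin(-6/83) = -4.1455°
wrap1 = π − 2β = 188.2910°
wrap2 = π + 2β = 171.7090°

wrap1=188.29_deg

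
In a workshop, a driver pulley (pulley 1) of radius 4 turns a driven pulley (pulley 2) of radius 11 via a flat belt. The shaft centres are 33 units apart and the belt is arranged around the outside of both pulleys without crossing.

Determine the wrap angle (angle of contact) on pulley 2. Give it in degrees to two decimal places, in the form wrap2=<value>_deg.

wrap2=204.49_deg

open belt: β = asin((r2−r1)/C) = asin(7/33) = 12.2467°
wrap1 = π − 2β = 155.5066°
wrap2 = π + 2β = 204.4934°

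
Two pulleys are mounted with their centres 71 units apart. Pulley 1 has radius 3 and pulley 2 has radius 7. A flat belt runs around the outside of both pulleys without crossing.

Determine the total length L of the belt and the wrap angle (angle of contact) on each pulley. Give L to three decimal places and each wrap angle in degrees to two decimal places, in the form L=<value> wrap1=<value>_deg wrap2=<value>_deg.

L=173.641 wrap1=173.54_deg wrap2=186.46_deg

open belt: β = asin((r2−r1)/C) = asin(4/71) = 3.2296°
wrap1 = π − 2β = 173.5407°
wrap2 = π + 2β = 186.4593°
tangent length = C·cosβ = 70.8872
L = r1·wrap1 + r2·wrap2 + 2·C·cosβ = 3·3.0289 + 7·3.2543 + 2·70.8872 = 173.6413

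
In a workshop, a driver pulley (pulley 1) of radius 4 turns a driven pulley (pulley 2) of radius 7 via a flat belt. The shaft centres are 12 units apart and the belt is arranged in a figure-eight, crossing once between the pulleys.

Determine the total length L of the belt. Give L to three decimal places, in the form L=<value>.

crossed belt: β = asin((r1+r2)/C) = asin(11/12) = 66.4435°
wrap1 = wrap2 = π + 2β = 312.8871°
tangent length = C·cosβ = 4.7958
L = (r1+r2)·wrap + 2·C·cosβ = 11·5.4609 + 2·4.7958 = 69.6617

L=69.662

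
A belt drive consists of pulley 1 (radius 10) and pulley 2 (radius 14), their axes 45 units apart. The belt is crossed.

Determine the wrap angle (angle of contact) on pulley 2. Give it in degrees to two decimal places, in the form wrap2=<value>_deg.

crossed belt: β = asin((r1+r2)/C) = asin(24/45) = 32.2310°
wrap1 = wrap2 = π + 2β = 244.4619°

wrap2=244.46_deg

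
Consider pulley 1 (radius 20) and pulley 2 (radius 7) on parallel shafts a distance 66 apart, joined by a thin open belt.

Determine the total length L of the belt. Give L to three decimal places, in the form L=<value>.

L=219.392

open belt: β = asin((r2−r1)/C) = asin(-13/66) = -11.3598°
wrap1 = π − 2β = 202.7196°
wrap2 = π + 2β = 157.2804°
tangent length = C·cosβ = 64.7070
L = r1·wrap1 + r2·wrap2 + 2·C·cosβ = 20·3.5381 + 7·2.7451 + 2·64.7070 = 219.3920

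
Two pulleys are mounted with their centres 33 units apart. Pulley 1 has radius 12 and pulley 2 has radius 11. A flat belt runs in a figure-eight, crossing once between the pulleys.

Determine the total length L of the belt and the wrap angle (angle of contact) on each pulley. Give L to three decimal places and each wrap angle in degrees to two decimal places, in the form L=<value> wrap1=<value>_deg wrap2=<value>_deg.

crossed belt: β = asin((r1+r2)/C) = asin(23/33) = 44.1844°
wrap1 = wrap2 = π + 2β = 268.3688°
tangent length = C·cosβ = 23.6643
L = (r1+r2)·wrap + 2·C·cosβ = 23·4.6839 + 2·23.6643 = 155.0588

L=155.059 wrap1=268.37_deg wrap2=268.37_deg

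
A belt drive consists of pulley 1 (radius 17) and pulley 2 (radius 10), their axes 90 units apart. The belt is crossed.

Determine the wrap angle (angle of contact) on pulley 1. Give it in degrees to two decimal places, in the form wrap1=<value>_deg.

crossed belt: β = asin((r1+r2)/C) = asin(27/90) = 17.4576°
wrap1 = wrap2 = π + 2β = 214.9152°

wrap1=214.92_deg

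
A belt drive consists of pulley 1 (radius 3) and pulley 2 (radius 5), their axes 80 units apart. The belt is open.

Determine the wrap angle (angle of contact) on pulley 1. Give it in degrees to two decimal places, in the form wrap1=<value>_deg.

wrap1=177.13_deg

open belt: β = asin((r2−r1)/C) = asin(2/80) = 1.4325°
wrap1 = π − 2β = 177.1349°
wrap2 = π + 2β = 182.8651°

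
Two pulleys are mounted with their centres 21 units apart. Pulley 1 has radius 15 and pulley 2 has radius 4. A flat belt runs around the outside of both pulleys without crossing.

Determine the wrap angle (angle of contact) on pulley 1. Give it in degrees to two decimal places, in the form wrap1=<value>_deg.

open belt: β = asin((r2−r1)/C) = asin(-11/21) = -31.5881°
wrap1 = π − 2β = 243.1763°
wrap2 = π + 2β = 116.8237°

wrap1=243.18_deg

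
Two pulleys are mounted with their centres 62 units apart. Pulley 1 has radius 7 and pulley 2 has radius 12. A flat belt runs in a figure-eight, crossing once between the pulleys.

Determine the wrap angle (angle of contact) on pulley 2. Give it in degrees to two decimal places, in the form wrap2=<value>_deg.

crossed belt: β = asin((r1+r2)/C) = asin(19/62) = 17.8455°
wrap1 = wrap2 = π + 2β = 215.6910°

wrap2=215.69_deg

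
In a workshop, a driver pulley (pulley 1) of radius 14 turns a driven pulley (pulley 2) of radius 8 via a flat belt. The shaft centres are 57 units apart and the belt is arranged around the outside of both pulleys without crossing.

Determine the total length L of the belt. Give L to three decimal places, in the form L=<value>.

open belt: β = asin((r2−r1)/C) = asin(-6/57) = -6.0423°
wrap1 = π − 2β = 192.0847°
wrap2 = π + 2β = 167.9153°
tangent length = C·cosβ = 56.6833
L = r1·wrap1 + r2·wrap2 + 2·C·cosβ = 14·3.3525 + 8·2.9307 + 2·56.6833 = 183.7472

L=183.747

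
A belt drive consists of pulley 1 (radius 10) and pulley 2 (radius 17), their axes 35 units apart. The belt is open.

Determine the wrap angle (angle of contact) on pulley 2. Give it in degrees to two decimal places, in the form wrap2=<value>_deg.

wrap2=203.07_deg

open belt: β = asin((r2−r1)/C) = asin(7/35) = 11.5370°
wrap1 = π − 2β = 156.9261°
wrap2 = π + 2β = 203.0739°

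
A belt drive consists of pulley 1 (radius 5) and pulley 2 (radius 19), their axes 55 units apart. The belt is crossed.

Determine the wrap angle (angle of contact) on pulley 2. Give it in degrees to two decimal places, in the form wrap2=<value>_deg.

wrap2=231.74_deg

crossed belt: β = asin((r1+r2)/C) = asin(24/55) = 25.8721°
wrap1 = wrap2 = π + 2β = 231.7442°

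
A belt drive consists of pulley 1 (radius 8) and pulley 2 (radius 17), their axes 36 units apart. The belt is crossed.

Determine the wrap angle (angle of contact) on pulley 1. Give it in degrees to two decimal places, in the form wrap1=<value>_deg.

wrap1=267.97_deg

crossed belt: β = asin((r1+r2)/C) = asin(25/36) = 43.9830°
wrap1 = wrap2 = π + 2β = 267.9659°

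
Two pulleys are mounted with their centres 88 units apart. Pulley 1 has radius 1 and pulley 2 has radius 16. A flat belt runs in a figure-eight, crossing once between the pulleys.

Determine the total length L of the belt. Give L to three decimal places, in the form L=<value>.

L=232.701

crossed belt: β = asin((r1+r2)/C) = asin(17/88) = 11.1385°
wrap1 = wrap2 = π + 2β = 202.2771°
tangent length = C·cosβ = 86.3423
L = (r1+r2)·wrap + 2·C·cosβ = 17·3.5304 + 2·86.3423 = 232.7015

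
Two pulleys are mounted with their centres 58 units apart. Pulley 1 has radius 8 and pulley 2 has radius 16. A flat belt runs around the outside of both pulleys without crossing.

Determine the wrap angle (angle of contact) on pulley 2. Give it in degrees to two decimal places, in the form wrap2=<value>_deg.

wrap2=195.86_deg

open belt: β = asin((r2−r1)/C) = asin(8/58) = 7.9281°
wrap1 = π − 2β = 164.1437°
wrap2 = π + 2β = 195.8563°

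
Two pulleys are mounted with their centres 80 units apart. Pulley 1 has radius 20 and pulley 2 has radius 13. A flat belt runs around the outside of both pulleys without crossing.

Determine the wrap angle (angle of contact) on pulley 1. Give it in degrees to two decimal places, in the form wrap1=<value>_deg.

wrap1=190.04_deg

open belt: β = asin((r2−r1)/C) = asin(-7/80) = -5.0198°
wrap1 = π − 2β = 190.0396°
wrap2 = π + 2β = 169.9604°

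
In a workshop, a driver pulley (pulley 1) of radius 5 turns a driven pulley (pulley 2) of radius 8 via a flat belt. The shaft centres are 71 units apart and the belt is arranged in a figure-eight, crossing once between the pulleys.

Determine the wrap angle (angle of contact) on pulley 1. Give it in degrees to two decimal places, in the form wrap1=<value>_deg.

crossed belt: β = asin((r1+r2)/C) = asin(13/71) = 10.5503°
wrap1 = wrap2 = π + 2β = 201.1006°

wrap1=201.10_deg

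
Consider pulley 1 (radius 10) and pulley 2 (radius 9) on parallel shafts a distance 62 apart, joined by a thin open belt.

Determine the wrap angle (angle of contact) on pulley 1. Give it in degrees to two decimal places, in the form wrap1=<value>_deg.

open belt: β = asin((r2−r1)/C) = asin(-1/62) = -0.9242°
wrap1 = π − 2β = 181.8483°
wrap2 = π + 2β = 178.1517°

wrap1=181.85_deg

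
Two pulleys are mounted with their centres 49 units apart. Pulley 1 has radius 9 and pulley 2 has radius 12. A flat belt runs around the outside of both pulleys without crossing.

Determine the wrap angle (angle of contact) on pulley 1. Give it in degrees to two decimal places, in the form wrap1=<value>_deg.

wrap1=172.98_deg

open belt: β = asin((r2−r1)/C) = asin(3/49) = 3.5101°
wrap1 = π − 2β = 172.9798°
wrap2 = π + 2β = 187.0202°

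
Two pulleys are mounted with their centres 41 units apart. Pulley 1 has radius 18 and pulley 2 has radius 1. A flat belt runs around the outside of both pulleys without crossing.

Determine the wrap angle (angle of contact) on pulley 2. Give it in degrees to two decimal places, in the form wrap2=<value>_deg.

open belt: β = asin((r2−r1)/C) = asin(-17/41) = -24.4963°
wrap1 = π − 2β = 228.9926°
wrap2 = π + 2β = 131.0074°

wrap2=131.01_deg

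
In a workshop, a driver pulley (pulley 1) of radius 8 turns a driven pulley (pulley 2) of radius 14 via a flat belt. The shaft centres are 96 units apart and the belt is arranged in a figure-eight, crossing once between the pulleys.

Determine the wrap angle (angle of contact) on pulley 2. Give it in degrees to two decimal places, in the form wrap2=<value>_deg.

crossed belt: β = asin((r1+r2)/C) = asin(22/96) = 13.2480°
wrap1 = wrap2 = π + 2β = 206.4960°

wrap2=206.50_deg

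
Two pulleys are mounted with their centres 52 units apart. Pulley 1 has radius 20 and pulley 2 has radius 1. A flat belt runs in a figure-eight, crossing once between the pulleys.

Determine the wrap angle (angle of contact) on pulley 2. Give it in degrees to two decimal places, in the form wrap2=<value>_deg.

wrap2=227.64_deg

crossed belt: β = asin((r1+r2)/C) = asin(21/52) = 23.8188°
wrap1 = wrap2 = π + 2β = 227.6377°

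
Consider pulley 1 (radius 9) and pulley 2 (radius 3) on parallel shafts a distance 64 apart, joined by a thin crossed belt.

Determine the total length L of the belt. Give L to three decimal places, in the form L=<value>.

crossed belt: β = asin((r1+r2)/C) = asin(12/64) = 10.8069°
wrap1 = wrap2 = π + 2β = 201.6138°
tangent length = C·cosβ = 62.8649
L = (r1+r2)·wrap + 2·C·cosβ = 12·3.5188 + 2·62.8649 = 167.9558

L=167.956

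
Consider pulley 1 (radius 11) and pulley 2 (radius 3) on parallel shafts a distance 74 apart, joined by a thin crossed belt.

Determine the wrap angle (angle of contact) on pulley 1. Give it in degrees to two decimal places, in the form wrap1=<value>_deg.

crossed belt: β = asin((r1+r2)/C) = asin(14/74) = 10.9055°
wrap1 = wrap2 = π + 2β = 201.8109°

wrap1=201.81_deg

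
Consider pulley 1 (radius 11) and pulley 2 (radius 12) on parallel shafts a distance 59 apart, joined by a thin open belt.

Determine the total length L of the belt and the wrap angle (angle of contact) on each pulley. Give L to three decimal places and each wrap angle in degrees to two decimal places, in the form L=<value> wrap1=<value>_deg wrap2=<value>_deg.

open belt: β = asin((r2−r1)/C) = asin(1/59) = 0.9712°
wrap1 = π − 2β = 178.0577°
wrap2 = π + 2β = 181.9423°
tangent length = C·cosβ = 58.9915
L = r1·wrap1 + r2·wrap2 + 2·C·cosβ = 11·3.1077 + 12·3.1755 + 2·58.9915 = 190.2736

L=190.274 wrap1=178.06_deg wrap2=181.94_deg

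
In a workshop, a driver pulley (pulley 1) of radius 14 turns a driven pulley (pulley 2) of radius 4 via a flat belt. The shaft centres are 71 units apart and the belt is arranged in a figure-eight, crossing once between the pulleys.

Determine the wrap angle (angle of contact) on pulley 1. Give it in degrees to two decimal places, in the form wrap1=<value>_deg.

wrap1=209.37_deg

crossed belt: β = asin((r1+r2)/C) = asin(18/71) = 14.6860°
wrap1 = wrap2 = π + 2β = 209.3719°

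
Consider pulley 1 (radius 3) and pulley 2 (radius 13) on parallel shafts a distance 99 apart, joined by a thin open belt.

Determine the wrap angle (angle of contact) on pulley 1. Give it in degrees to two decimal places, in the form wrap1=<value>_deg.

wrap1=168.41_deg

open belt: β = asin((r2−r1)/C) = asin(10/99) = 5.7973°
wrap1 = π − 2β = 168.4053°
wrap2 = π + 2β = 191.5947°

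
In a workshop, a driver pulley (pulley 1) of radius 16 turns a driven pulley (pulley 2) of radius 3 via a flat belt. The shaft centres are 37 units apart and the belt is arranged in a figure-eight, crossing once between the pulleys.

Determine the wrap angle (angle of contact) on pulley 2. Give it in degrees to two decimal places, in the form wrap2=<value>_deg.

wrap2=241.80_deg

crossed belt: β = asin((r1+r2)/C) = asin(19/37) = 30.8981°
wrap1 = wrap2 = π + 2β = 241.7963°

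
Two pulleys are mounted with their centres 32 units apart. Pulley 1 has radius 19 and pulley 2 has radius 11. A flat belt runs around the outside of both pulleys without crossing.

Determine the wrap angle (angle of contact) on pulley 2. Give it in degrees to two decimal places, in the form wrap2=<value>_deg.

open belt: β = asin((r2−r1)/C) = asin(-8/32) = -14.4775°
wrap1 = π − 2β = 208.9550°
wrap2 = π + 2β = 151.0450°

wrap2=151.04_deg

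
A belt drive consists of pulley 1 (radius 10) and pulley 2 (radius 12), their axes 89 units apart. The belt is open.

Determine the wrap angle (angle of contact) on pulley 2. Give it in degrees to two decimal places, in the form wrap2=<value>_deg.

open belt: β = asin((r2−r1)/C) = asin(2/89) = 1.2877°
wrap1 = π − 2β = 177.4247°
wrap2 = π + 2β = 182.5753°

wrap2=182.58_deg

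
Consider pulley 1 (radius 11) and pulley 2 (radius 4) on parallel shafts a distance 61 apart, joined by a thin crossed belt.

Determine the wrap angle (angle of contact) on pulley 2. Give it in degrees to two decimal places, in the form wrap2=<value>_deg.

wrap2=208.47_deg

crossed belt: β = asin((r1+r2)/C) = asin(15/61) = 14.2351°
wrap1 = wrap2 = π + 2β = 208.4702°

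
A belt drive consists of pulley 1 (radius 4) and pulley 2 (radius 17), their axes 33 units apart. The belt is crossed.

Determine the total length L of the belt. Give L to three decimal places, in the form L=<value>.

crossed belt: β = asin((r1+r2)/C) = asin(21/33) = 39.5212°
wrap1 = wrap2 = π + 2β = 259.0424°
tangent length = C·cosβ = 25.4558
L = (r1+r2)·wrap + 2·C·cosβ = 21·4.5211 + 2·25.4558 = 145.8557

L=145.856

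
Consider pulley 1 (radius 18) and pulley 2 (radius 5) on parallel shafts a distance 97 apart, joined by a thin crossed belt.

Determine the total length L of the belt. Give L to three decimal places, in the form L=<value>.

crossed belt: β = asin((r1+r2)/C) = asin(23/97) = 13.7162°
wrap1 = wrap2 = π + 2β = 207.4325°
tangent length = C·cosβ = 94.2338
L = (r1+r2)·wrap + 2·C·cosβ = 23·3.6204 + 2·94.2338 = 271.7362

L=271.736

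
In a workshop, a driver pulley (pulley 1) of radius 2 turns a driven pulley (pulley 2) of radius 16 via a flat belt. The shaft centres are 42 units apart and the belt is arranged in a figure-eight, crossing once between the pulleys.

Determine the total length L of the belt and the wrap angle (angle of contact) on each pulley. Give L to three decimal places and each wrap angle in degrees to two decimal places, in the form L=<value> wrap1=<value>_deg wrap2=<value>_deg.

crossed belt: β = asin((r1+r2)/C) = asin(18/42) = 25.3769°
wrap1 = wrap2 = π + 2β = 230.7539°
tangent length = C·cosβ = 37.9473
L = (r1+r2)·wrap + 2·C·cosβ = 18·4.0274 + 2·37.9473 = 148.3881

L=148.388 wrap1=230.75_deg wrap2=230.75_deg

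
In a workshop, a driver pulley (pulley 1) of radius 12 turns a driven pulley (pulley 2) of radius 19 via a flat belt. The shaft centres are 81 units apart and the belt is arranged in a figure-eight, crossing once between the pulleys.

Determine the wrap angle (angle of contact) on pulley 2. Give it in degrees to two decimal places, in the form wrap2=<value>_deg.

crossed belt: β = asin((r1+r2)/C) = asin(31/81) = 22.5020°
wrap1 = wrap2 = π + 2β = 225.0040°

wrap2=225.00_deg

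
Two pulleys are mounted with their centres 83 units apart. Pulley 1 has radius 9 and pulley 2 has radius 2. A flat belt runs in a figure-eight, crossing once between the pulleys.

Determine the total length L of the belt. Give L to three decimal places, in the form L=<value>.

L=202.017

crossed belt: β = asin((r1+r2)/C) = asin(11/83) = 7.6158°
wrap1 = wrap2 = π + 2β = 195.2316°
tangent length = C·cosβ = 82.2679
L = (r1+r2)·wrap + 2·C·cosβ = 11·3.4074 + 2·82.2679 = 202.0175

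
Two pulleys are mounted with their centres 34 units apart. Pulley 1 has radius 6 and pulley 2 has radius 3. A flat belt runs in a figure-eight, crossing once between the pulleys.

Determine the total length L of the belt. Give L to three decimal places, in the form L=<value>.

crossed belt: β = asin((r1+r2)/C) = asin(9/34) = 15.3495°
wrap1 = wrap2 = π + 2β = 210.6990°
tangent length = C·cosβ = 32.7872
L = (r1+r2)·wrap + 2·C·cosβ = 9·3.6774 + 2·32.7872 = 98.6709

L=98.671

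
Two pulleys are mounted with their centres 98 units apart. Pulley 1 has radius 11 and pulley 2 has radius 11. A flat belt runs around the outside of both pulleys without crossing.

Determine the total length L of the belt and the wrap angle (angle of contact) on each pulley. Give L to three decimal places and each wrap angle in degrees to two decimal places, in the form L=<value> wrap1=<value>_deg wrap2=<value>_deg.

open belt: β = asin((r2−r1)/C) = asin(0/98) = 0.0000°
wrap1 = π − 2β = 180.0000°
wrap2 = π + 2β = 180.0000°
tangent length = C·cosβ = 98.0000
L = r1·wrap1 + r2·wrap2 + 2·C·cosβ = 11·3.1416 + 11·3.1416 + 2·98.0000 = 265.1150

L=265.115 wrap1=180.00_deg wrap2=180.00_deg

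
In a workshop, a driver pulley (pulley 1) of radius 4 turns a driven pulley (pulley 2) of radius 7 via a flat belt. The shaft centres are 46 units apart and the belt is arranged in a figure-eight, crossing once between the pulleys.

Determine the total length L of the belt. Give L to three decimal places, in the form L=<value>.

L=129.201

crossed belt: β = asin((r1+r2)/C) = asin(11/46) = 13.8352°
wrap1 = wrap2 = π + 2β = 207.6704°
tangent length = C·cosβ = 44.6654
L = (r1+r2)·wrap + 2·C·cosβ = 11·3.6245 + 2·44.6654 = 129.2007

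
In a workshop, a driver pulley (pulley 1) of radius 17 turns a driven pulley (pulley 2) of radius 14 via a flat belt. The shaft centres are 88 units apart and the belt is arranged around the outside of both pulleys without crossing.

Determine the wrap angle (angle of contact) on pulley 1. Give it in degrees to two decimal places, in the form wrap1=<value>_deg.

wrap1=183.91_deg

open belt: β = asin((r2−r1)/C) = asin(-3/88) = -1.9536°
wrap1 = π − 2β = 183.9073°
wrap2 = π + 2β = 176.0927°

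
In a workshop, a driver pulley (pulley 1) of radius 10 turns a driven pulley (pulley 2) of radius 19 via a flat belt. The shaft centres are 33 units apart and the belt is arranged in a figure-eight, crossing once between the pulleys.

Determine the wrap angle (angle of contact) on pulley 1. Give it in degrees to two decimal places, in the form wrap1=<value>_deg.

wrap1=302.99_deg

crossed belt: β = asin((r1+r2)/C) = asin(29/33) = 61.4965°
wrap1 = wrap2 = π + 2β = 302.9930°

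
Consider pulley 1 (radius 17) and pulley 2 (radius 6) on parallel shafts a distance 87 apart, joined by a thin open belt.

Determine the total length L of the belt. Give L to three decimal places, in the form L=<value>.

open belt: β = asin((r2−r1)/C) = asin(-11/87) = -7.2637°
wrap1 = π − 2β = 194.5275°
wrap2 = π + 2β = 165.4725°
tangent length = C·cosβ = 86.3018
L = r1·wrap1 + r2·wrap2 + 2·C·cosβ = 17·3.3951 + 6·2.8880 + 2·86.3018 = 247.6493

L=247.649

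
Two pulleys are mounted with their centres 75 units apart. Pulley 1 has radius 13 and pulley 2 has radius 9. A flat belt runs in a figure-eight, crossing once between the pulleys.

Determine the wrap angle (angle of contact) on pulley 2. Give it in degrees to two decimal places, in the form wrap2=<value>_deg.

wrap2=214.12_deg

crossed belt: β = asin((r1+r2)/C) = asin(22/75) = 17.0576°
wrap1 = wrap2 = π + 2β = 214.1152°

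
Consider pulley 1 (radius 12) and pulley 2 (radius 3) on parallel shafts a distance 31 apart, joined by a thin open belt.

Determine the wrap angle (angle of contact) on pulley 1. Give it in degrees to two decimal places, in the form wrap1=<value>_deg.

wrap1=213.75_deg

open belt: β = asin((r2−r1)/C) = asin(-9/31) = -16.8773°
wrap1 = π − 2β = 213.7545°
wrap2 = π + 2β = 146.2455°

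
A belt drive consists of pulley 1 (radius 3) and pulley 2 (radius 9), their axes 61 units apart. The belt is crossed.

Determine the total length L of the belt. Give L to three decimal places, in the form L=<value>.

L=162.067

crossed belt: β = asin((r1+r2)/C) = asin(12/61) = 11.3453°
wrap1 = wrap2 = π + 2β = 202.6906°
tangent length = C·cosβ = 59.8080
L = (r1+r2)·wrap + 2·C·cosβ = 12·3.5376 + 2·59.8080 = 162.0675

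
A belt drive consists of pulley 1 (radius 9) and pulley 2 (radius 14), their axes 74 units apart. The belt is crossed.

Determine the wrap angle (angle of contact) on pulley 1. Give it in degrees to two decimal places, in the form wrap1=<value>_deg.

crossed belt: β = asin((r1+r2)/C) = asin(23/74) = 18.1081°
wrap1 = wrap2 = π + 2β = 216.2162°

wrap1=216.22_deg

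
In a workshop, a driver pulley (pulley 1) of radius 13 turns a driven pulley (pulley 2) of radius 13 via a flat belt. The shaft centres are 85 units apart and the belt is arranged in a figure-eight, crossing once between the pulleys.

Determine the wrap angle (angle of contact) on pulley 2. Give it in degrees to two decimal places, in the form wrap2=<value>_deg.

crossed belt: β = asin((r1+r2)/C) = asin(26/85) = 17.8113°
wrap1 = wrap2 = π + 2β = 215.6225°

wrap2=215.62_deg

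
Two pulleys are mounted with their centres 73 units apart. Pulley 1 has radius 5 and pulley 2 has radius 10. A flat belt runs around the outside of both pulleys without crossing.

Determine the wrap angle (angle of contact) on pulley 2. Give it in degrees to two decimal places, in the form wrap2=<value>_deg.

open belt: β = asin((r2−r1)/C) = asin(5/73) = 3.9274°
wrap1 = π − 2β = 172.1451°
wrap2 = π + 2β = 187.8549°

wrap2=187.85_deg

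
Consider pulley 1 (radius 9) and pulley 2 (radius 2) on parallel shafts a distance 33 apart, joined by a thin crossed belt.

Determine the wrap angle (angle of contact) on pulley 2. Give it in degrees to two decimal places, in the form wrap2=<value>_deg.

wrap2=218.94_deg

crossed belt: β = asin((r1+r2)/C) = asin(11/33) = 19.4712°
wrap1 = wrap2 = π + 2β = 218.9424°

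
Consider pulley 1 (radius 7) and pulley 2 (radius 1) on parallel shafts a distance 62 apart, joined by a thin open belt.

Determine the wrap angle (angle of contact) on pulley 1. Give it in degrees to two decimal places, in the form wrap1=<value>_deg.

open belt: β = asin((r2−r1)/C) = asin(-6/62) = -5.5534°
wrap1 = π − 2β = 191.1069°
wrap2 = π + 2β = 168.8931°

wrap1=191.11_deg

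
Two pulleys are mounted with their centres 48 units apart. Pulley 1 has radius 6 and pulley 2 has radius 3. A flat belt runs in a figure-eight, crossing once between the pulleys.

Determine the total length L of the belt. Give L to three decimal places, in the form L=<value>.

crossed belt: β = asin((r1+r2)/C) = asin(9/48) = 10.8069°
wrap1 = wrap2 = π + 2β = 201.6138°
tangent length = C·cosβ = 47.1487
L = (r1+r2)·wrap + 2·C·cosβ = 9·3.5188 + 2·47.1487 = 125.9668

L=125.967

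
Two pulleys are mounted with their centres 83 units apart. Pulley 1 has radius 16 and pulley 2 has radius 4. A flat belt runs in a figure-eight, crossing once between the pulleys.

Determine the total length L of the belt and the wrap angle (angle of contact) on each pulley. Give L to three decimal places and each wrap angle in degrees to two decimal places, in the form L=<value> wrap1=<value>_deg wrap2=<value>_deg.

L=233.675 wrap1=207.89_deg wrap2=207.89_deg

crossed belt: β = asin((r1+r2)/C) = asin(20/83) = 13.9434°
wrap1 = wrap2 = π + 2β = 207.8869°
tangent length = C·cosβ = 80.5543
L = (r1+r2)·wrap + 2·C·cosβ = 20·3.6283 + 2·80.5543 = 233.6749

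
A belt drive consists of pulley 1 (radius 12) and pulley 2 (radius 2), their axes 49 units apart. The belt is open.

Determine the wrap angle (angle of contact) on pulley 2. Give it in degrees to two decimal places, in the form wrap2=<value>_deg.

wrap2=156.45_deg

open belt: β = asin((r2−r1)/C) = asin(-10/49) = -11.7757°
wrap1 = π − 2β = 203.5515°
wrap2 = π + 2β = 156.4485°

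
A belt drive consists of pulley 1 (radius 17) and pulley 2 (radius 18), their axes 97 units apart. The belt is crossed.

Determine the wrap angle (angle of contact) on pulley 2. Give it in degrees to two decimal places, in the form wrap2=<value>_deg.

crossed belt: β = asin((r1+r2)/C) = asin(35/97) = 21.1509°
wrap1 = wrap2 = π + 2β = 222.3017°

wrap2=222.30_deg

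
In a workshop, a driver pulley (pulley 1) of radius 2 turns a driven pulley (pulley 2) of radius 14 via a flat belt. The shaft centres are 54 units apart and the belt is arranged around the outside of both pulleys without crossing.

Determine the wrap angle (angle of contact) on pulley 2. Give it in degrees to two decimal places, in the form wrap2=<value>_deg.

open belt: β = asin((r2−r1)/C) = asin(12/54) = 12.8396°
wrap1 = π − 2β = 154.3208°
wrap2 = π + 2β = 205.6792°

wrap2=205.68_deg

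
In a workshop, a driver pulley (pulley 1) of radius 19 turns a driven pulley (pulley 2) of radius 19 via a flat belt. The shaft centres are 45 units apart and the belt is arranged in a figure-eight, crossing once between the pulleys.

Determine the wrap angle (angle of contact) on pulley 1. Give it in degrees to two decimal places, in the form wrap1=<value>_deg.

wrap1=295.22_deg

crossed belt: β = asin((r1+r2)/C) = asin(38/45) = 57.6125°
wrap1 = wrap2 = π + 2β = 295.2249°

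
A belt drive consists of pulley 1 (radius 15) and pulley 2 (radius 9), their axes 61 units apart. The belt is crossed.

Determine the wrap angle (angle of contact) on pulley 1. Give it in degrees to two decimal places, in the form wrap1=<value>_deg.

wrap1=226.34_deg

crossed belt: β = asin((r1+r2)/C) = asin(24/61) = 23.1689°
wrap1 = wrap2 = π + 2β = 226.3378°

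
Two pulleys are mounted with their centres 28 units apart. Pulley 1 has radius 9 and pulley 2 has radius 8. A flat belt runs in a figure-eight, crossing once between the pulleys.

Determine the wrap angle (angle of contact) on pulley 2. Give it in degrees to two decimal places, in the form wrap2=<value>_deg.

wrap2=254.77_deg

crossed belt: β = asin((r1+r2)/C) = asin(17/28) = 37.3832°
wrap1 = wrap2 = π + 2β = 254.7664°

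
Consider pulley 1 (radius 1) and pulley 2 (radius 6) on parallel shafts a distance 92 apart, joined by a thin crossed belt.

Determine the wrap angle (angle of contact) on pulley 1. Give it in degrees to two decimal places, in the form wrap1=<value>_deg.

crossed belt: β = asin((r1+r2)/C) = asin(7/92) = 4.3637°
wrap1 = wrap2 = π + 2β = 188.7274°

wrap1=188.73_deg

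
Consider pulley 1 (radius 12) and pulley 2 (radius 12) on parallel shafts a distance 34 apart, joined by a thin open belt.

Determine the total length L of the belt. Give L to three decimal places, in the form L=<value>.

open belt: β = asin((r2−r1)/C) = asin(0/34) = 0.0000°
wrap1 = π − 2β = 180.0000°
wrap2 = π + 2β = 180.0000°
tangent length = C·cosβ = 34.0000
L = r1·wrap1 + r2·wrap2 + 2·C·cosβ = 12·3.1416 + 12·3.1416 + 2·34.0000 = 143.3982

L=143.398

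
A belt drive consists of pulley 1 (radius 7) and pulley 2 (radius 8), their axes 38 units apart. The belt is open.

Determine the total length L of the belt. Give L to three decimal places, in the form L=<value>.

L=123.150

open belt: β = asin((r2−r1)/C) = asin(1/38) = 1.5080°
wrap1 = π − 2β = 176.9841°
wrap2 = π + 2β = 183.0159°
tangent length = C·cosβ = 37.9868
L = r1·wrap1 + r2·wrap2 + 2·C·cosβ = 7·3.0890 + 8·3.1942 + 2·37.9868 = 123.1502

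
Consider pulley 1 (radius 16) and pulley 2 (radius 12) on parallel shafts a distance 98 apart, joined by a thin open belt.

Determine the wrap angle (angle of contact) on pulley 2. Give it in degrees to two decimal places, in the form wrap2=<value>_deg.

wrap2=175.32_deg

open belt: β = asin((r2−r1)/C) = asin(-4/98) = -2.3393°
wrap1 = π − 2β = 184.6785°
wrap2 = π + 2β = 175.3215°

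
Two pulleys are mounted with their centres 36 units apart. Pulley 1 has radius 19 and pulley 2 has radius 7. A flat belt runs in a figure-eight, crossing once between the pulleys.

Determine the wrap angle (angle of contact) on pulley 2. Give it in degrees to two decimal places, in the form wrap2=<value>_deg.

wrap2=272.48_deg

crossed belt: β = asin((r1+r2)/C) = asin(26/36) = 46.2383°
wrap1 = wrap2 = π + 2β = 272.4765°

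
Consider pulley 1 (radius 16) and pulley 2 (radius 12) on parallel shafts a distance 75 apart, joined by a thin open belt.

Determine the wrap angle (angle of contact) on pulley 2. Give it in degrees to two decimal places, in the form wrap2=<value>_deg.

open belt: β = asin((r2−r1)/C) = asin(-4/75) = -3.0572°
wrap1 = π − 2β = 186.1145°
wrap2 = π + 2β = 173.8855°

wrap2=173.89_deg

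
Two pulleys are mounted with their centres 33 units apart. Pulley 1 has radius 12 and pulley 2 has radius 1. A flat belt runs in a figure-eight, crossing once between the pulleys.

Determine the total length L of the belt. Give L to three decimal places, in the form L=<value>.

L=112.031

crossed belt: β = asin((r1+r2)/C) = asin(13/33) = 23.1998°
wrap1 = wrap2 = π + 2β = 226.3997°
tangent length = C·cosβ = 30.3315
L = (r1+r2)·wrap + 2·C·cosβ = 13·3.9514 + 2·30.3315 = 112.0315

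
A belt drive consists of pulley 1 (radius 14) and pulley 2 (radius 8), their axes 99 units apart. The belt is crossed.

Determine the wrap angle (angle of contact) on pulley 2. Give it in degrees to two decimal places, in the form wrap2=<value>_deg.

crossed belt: β = asin((r1+r2)/C) = asin(22/99) = 12.8396°
wrap1 = wrap2 = π + 2β = 205.6792°

wrap2=205.68_deg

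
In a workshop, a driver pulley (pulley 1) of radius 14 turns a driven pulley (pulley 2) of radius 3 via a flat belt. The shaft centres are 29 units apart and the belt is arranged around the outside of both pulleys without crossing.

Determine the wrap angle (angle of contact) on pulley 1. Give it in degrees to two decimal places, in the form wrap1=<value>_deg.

open belt: β = asin((r2−r1)/C) = asin(-11/29) = -22.2910°
wrap1 = π − 2β = 224.5819°
wrap2 = π + 2β = 135.4181°

wrap1=224.58_deg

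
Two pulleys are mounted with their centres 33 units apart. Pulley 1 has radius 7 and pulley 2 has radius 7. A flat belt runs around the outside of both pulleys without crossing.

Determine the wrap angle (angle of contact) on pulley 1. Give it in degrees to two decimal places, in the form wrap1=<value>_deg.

wrap1=180.00_deg

open belt: β = asin((r2−r1)/C) = asin(0/33) = 0.0000°
wrap1 = π − 2β = 180.0000°
wrap2 = π + 2β = 180.0000°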